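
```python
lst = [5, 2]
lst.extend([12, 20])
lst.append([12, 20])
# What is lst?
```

After line 1: lst = [5, 2]
After line 2 (extend unpacks [12, 20]): lst = [5, 2, 12, 20]
After line 3 (append adds [12, 20] as single element): lst = [5, 2, 12, 20, [12, 20]]

[5, 2, 12, 20, [12, 20]]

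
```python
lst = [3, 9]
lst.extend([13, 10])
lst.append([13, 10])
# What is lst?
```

After line 1: lst = [3, 9]
After line 2 (extend unpacks [13, 10]): lst = [3, 9, 13, 10]
After line 3 (append adds [13, 10] as single element): lst = [3, 9, 13, 10, [13, 10]]

[3, 9, 13, 10, [13, 10]]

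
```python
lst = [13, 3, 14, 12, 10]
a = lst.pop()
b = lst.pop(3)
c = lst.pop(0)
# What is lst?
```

After line 1: lst = [13, 3, 14, 12, 10]
After line 2 (pop() -> a = 10): lst = [13, 3, 14, 12]
After line 3 (pop(3) -> b = 12): lst = [13, 3, 14]
After line 4 (pop(0) -> c = 13): lst = [3, 14]

[3, 14]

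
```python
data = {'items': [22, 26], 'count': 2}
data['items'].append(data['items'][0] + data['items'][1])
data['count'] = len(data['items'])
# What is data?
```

After line 1: data = {'items': [22, 26], 'count': 2}
After line 2 (append 22 + 26 = 48): data = {'items': [22, 26, 48], 'count': 2}
After line 3 (count = len(items) = 3): data = {'items': [22, 26, 48], 'count': 3}

{'items': [22, 26, 48], 'count': 3}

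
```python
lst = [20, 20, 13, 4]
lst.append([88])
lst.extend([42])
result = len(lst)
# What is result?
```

After line 1: lst = [20, 20, 13, 4]
After line 2 (append adds [88] as single element): lst = [20, 20, 13, 4, [88]]
After line 3 (extend unpacks [42], adds 42): lst = [20, 20, 13, 4, [88], 42]
After line 4: result = len(lst) = 6

6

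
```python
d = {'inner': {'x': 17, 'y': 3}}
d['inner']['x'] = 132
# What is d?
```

After line 1: d = {'inner': {'x': 17, 'y': 3}}
After line 2 (inner x overwritten): d = {'inner': {'x': 132, 'y': 3}}

{'inner': {'x': 132, 'y': 3}}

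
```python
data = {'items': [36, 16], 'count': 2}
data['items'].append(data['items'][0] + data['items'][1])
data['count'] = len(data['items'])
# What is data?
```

After line 1: data = {'items': [36, 16], 'count': 2}
After line 2 (append 36 + 16 = 52): data = {'items': [36, 16, 52], 'count': 2}
After line 3 (count = len(items) = 3): data = {'items': [36, 16, 52], 'count': 3}

{'items': [36, 16, 52], 'count': 3}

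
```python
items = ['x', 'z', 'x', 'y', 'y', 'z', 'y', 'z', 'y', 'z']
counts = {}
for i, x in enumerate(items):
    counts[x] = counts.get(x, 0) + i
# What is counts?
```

Initial: counts = {}, items = ['x', 'z', 'x', 'y', 'y', 'z', 'y', 'z', 'y', 'z']
i=0, x='x': counts = {'x': 0}
i=1, x='z': counts = {'x': 0, 'z': 1}
i=2, x='x': counts = {'x': 2, 'z': 1}
i=3, x='y': counts = {'x': 2, 'z': 1, 'y': 3}
i=4, x='y': counts = {'x': 2, 'z': 1, 'y': 7}
i=5, x='z': counts = {'x': 2, 'z': 6, 'y': 7}
i=6, x='y': counts = {'x': 2, 'z': 6, 'y': 13}
i=7, x='z': counts = {'x': 2, 'z': 13, 'y': 13}
i=8, x='y': counts = {'x': 2, 'z': 13, 'y': 21}
i=9, x='z': counts = {'x': 2, 'z': 22, 'y': 21}

{'x': 2, 'z': 22, 'y': 21}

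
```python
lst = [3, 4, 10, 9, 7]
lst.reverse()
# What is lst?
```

[7, 9, 10, 4, 3]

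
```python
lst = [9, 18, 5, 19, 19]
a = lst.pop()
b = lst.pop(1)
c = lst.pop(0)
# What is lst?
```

After line 1: lst = [9, 18, 5, 19, 19]
After line 2 (pop() -> a = 19): lst = [9, 18, 5, 19]
After line 3 (pop(1) -> b = 18): lst = [9, 5, 19]
After line 4 (pop(0) -> c = 9): lst = [5, 19]

[5, 19]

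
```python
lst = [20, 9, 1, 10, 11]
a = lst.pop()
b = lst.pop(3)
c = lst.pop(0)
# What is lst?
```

After line 1: lst = [20, 9, 1, 10, 11]
After line 2 (pop() -> a = 11): lst = [20, 9, 1, 10]
After line 3 (pop(3) -> b = 10): lst = [20, 9, 1]
After line 4 (pop(0) -> c = 20): lst = [9, 1]

[9, 1]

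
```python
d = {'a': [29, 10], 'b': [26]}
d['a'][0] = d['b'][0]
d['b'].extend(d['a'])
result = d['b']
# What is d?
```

After line 1: d = {'a': [29, 10], 'b': [26]}
After line 2 (a[0] = b[0] = 26): d = {'a': [26, 10], 'b': [26]}
After line 3 (b.extend(a) appends [26, 10]): d = {'a': [26, 10], 'b': [26, 26, 10]}
After line 4: result = d['b'] = [26, 26, 10]

{'a': [26, 10], 'b': [26, 26, 10]}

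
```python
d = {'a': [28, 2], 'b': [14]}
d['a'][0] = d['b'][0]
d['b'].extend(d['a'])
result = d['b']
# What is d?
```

After line 1: d = {'a': [28, 2], 'b': [14]}
After line 2 (a[0] = b[0] = 14): d = {'a': [14, 2], 'b': [14]}
After line 3 (b.extend(a) appends [14, 2]): d = {'a': [14, 2], 'b': [14, 14, 2]}
After line 4: result = d['b'] = [14, 14, 2]

{'a': [14, 2], 'b': [14, 14, 2]}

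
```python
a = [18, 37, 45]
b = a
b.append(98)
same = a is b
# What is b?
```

After line 1: a = [18, 37, 45]
After line 2 (b = a is an alias, same object): a = [18, 37, 45], b = [18, 37, 45]
After line 3 (b.append mutates the shared list): a = [18, 37, 45, 98], b = [18, 37, 45, 98]
After line 4 (same = a is b; same object -> True): same = True

[18, 37, 45, 98]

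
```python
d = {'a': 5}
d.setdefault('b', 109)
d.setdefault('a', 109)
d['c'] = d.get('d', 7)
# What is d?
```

After line 1: d = {'a': 5}
After line 2 (setdefault adds 'b'=109): d = {'a': 5, 'b': 109}
After line 3 (setdefault 'a' no-op, already exists): d = {'a': 5, 'b': 109}
After line 4 (get('d', 7) returns default since 'd' not in d): d = {'a': 5, 'b': 109, 'c': 7}

{'a': 5, 'b': 109, 'c': 7}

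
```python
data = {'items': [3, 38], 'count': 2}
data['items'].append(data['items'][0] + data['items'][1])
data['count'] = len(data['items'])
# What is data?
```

After line 1: data = {'items': [3, 38], 'count': 2}
After line 2 (append 3 + 38 = 41): data = {'items': [3, 38, 41], 'count': 2}
After line 3 (count = len(items) = 3): data = {'items': [3, 38, 41], 'count': 3}

{'items': [3, 38, 41], 'count': 3}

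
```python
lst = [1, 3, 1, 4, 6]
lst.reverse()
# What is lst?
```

[6, 4, 1, 3, 1]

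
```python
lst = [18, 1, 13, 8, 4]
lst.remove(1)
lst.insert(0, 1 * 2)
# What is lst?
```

After line 1: lst = [18, 1, 13, 8, 4]
After line 2 (remove first 1): lst = [18, 13, 8, 4]
After line 3 (insert 2 at index 0): lst = [2, 18, 13, 8, 4]

[2, 18, 13, 8, 4]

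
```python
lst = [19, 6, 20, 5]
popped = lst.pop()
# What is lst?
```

[19, 6, 20]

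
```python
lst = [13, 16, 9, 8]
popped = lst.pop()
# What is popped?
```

8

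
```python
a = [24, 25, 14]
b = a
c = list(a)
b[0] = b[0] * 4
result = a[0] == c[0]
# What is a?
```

After line 1: a = [24, 25, 14]
After line 2 (b = a, alias): a = [24, 25, 14], b = [24, 25, 14]
After line 3 (c = list(a) is a copy, new object): c = [24, 25, 14]
After line 4 (b[0] = 24 * 4 = 96; mutates shared a/b): a = b = [96, 25, 14], c = [24, 25, 14]
After line 5 (a[0] = 96, c[0] = 24; result = False)

[96, 25, 14]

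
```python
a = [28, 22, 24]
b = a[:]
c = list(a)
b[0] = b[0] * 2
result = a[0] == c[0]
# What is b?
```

After line 1: a = [28, 22, 24]
After line 2 (b = a[:], copy): a = [28, 22, 24], b = [28, 22, 24]
After line 3 (c = list(a) is a copy, new object): c = [28, 22, 24]
After line 4 (b[0] = 28 * 2 = 56; only b mutates (copy)): a = [28, 22, 24], b = [56, 22, 24], c = [28, 22, 24]
After line 5 (a[0] = 28, c[0] = 28; result = True)

[56, 22, 24]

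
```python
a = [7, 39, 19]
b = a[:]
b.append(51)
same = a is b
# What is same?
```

After line 1: a = [7, 39, 19]
After line 2 (b = a[:] is a shallow copy, new object): a = [7, 39, 19], b = [7, 39, 19]
After line 3 (append only mutates b): a = [7, 39, 19], b = [7, 39, 19, 51]
After line 4 (same = a is b; different objects -> False): same = False

False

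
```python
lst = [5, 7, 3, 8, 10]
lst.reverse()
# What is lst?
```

[10, 8, 3, 7, 5]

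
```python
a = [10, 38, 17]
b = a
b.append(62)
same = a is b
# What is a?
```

After line 1: a = [10, 38, 17]
After line 2 (b = a is an alias, same object): a = [10, 38, 17], b = [10, 38, 17]
After line 3 (b.append mutates the shared list): a = [10, 38, 17, 62], b = [10, 38, 17, 62]
After line 4 (same = a is b; same object -> True): same = True

[10, 38, 17, 62]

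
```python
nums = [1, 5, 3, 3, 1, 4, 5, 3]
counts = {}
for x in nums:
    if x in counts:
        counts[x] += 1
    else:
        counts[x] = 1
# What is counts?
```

Initial: counts = {}, nums = [1, 5, 3, 3, 1, 4, 5, 3]
See 1: counts = {1: 1}
See 5: counts = {1: 1, 5: 1}
See 3: counts = {1: 1, 5: 1, 3: 1}
See 3: counts = {1: 1, 5: 1, 3: 2}
See 1: counts = {1: 2, 5: 1, 3: 2}
See 4: counts = {1: 2, 5: 1, 3: 2, 4: 1}
See 5: counts = {1: 2, 5: 2, 3: 2, 4: 1}
See 3: counts = {1: 2, 5: 2, 3: 3, 4: 1}

{1: 2, 5: 2, 3: 3, 4: 1}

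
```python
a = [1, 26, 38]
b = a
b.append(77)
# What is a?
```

After line 1: a = [1, 26, 38]
After line 2 (b = a is an alias, same object): a = [1, 26, 38], b = [1, 26, 38]
After line 3 (b.append mutates the shared list): a = [1, 26, 38, 77], b = [1, 26, 38, 77]

[1, 26, 38, 77]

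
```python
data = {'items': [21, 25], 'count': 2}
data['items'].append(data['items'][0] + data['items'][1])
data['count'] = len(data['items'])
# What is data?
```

After line 1: data = {'items': [21, 25], 'count': 2}
After line 2 (append 21 + 25 = 46): data = {'items': [21, 25, 46], 'count': 2}
After line 3 (count = len(items) = 3): data = {'items': [21, 25, 46], 'count': 3}

{'items': [21, 25, 46], 'count': 3}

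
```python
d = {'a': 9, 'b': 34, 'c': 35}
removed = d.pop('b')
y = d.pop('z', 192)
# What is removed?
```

After line 1: d = {'a': 9, 'b': 34, 'c': 35}
After line 2 (pop 'b' returns 34): d = {'a': 9, 'c': 35}, removed = 34
After line 3 (pop 'z' missing, returns default 192): d = {'a': 9, 'c': 35}, y = 192

34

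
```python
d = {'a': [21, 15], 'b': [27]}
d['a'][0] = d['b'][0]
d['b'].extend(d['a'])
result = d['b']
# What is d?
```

After line 1: d = {'a': [21, 15], 'b': [27]}
After line 2 (a[0] = b[0] = 27): d = {'a': [27, 15], 'b': [27]}
After line 3 (b.extend(a) appends [27, 15]): d = {'a': [27, 15], 'b': [27, 27, 15]}
After line 4: result = d['b'] = [27, 27, 15]

{'a': [27, 15], 'b': [27, 27, 15]}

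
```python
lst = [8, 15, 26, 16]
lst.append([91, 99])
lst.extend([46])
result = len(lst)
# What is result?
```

After line 1: lst = [8, 15, 26, 16]
After line 2 (append adds [91, 99] as single element): lst = [8, 15, 26, 16, [91, 99]]
After line 3 (extend unpacks [46], adds 46): lst = [8, 15, 26, 16, [91, 99], 46]
After line 4: result = len(lst) = 6

6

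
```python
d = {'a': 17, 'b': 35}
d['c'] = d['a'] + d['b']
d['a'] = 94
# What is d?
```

After line 1: d = {'a': 17, 'b': 35}
After line 2 (d['c'] = 17 + 35): d = {'a': 17, 'b': 35, 'c': 52}
After line 3: d = {'a': 94, 'b': 35, 'c': 52}

{'a': 94, 'b': 35, 'c': 52}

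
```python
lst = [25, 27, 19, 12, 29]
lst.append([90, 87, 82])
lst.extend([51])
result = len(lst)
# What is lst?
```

After line 1: lst = [25, 27, 19, 12, 29]
After line 2 (append adds [90, 87, 82] as single element): lst = [25, 27, 19, 12, 29, [90, 87, 82]]
After line 3 (extend unpacks [51], adds 51): lst = [25, 27, 19, 12, 29, [90, 87, 82], 51]
After line 4: result = len(lst) = 7

[25, 27, 19, 12, 29, [90, 87, 82], 51]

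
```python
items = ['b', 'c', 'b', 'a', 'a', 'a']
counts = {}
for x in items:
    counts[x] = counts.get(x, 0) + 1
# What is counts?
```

Initial: counts = {}, items = ['b', 'c', 'b', 'a', 'a', 'a']
See 'b': counts = {'b': 1}
See 'c': counts = {'b': 1, 'c': 1}
See 'b': counts = {'b': 2, 'c': 1}
See 'a': counts = {'b': 2, 'c': 1, 'a': 1}
See 'a': counts = {'b': 2, 'c': 1, 'a': 2}
See 'a': counts = {'b': 2, 'c': 1, 'a': 3}

{'b': 2, 'c': 1, 'a': 3}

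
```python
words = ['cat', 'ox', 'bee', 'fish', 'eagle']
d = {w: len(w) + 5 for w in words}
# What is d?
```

{'cat': 8, 'ox': 7, 'bee': 8, 'fish': 9, 'eagle': 10}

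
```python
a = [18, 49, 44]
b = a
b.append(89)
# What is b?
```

After line 1: a = [18, 49, 44]
After line 2 (b = a is an alias, same object): a = [18, 49, 44], b = [18, 49, 44]
After line 3 (b.append mutates the shared list): a = [18, 49, 44, 89], b = [18, 49, 44, 89]

[18, 49, 44, 89]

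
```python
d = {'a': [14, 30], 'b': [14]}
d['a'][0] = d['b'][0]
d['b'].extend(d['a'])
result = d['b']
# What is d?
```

After line 1: d = {'a': [14, 30], 'b': [14]}
After line 2 (a[0] = b[0] = 14): d = {'a': [14, 30], 'b': [14]}
After line 3 (b.extend(a) appends [14, 30]): d = {'a': [14, 30], 'b': [14, 14, 30]}
After line 4: result = d['b'] = [14, 14, 30]

{'a': [14, 30], 'b': [14, 14, 30]}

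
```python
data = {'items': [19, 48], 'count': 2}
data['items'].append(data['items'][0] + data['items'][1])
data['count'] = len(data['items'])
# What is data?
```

After line 1: data = {'items': [19, 48], 'count': 2}
After line 2 (append 19 + 48 = 67): data = {'items': [19, 48, 67], 'count': 2}
After line 3 (count = len(items) = 3): data = {'items': [19, 48, 67], 'count': 3}

{'items': [19, 48, 67], 'count': 3}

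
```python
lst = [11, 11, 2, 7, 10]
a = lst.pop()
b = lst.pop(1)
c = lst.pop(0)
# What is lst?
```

After line 1: lst = [11, 11, 2, 7, 10]
After line 2 (pop() -> a = 10): lst = [11, 11, 2, 7]
After line 3 (pop(1) -> b = 11): lst = [11, 2, 7]
After line 4 (pop(0) -> c = 11): lst = [2, 7]

[2, 7]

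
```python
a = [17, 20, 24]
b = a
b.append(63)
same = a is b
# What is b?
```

After line 1: a = [17, 20, 24]
After line 2 (b = a is an alias, same object): a = [17, 20, 24], b = [17, 20, 24]
After line 3 (b.append mutates the shared list): a = [17, 20, 24, 63], b = [17, 20, 24, 63]
After line 4 (same = a is b; same object -> True): same = True

[17, 20, 24, 63]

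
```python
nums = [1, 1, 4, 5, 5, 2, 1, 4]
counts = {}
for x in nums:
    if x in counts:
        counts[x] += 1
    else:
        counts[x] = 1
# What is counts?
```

Initial: counts = {}, nums = [1, 1, 4, 5, 5, 2, 1, 4]
See 1: counts = {1: 1}
See 1: counts = {1: 2}
See 4: counts = {1: 2, 4: 1}
See 5: counts = {1: 2, 4: 1, 5: 1}
See 5: counts = {1: 2, 4: 1, 5: 2}
See 2: counts = {1: 2, 4: 1, 5: 2, 2: 1}
See 1: counts = {1: 3, 4: 1, 5: 2, 2: 1}
See 4: counts = {1: 3, 4: 2, 5: 2, 2: 1}

{1: 3, 4: 2, 5: 2, 2: 1}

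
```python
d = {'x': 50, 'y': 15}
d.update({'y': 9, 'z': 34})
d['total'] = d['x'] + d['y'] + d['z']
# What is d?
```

After line 1: d = {'x': 50, 'y': 15}
After line 2 (y overwritten, z added): d = {'x': 50, 'y': 9, 'z': 34}
After line 3 (total = 50 + 9 + 34 = 93): d = {'x': 50, 'y': 9, 'z': 34, 'total': 93}

{'x': 50, 'y': 9, 'z': 34, 'total': 93}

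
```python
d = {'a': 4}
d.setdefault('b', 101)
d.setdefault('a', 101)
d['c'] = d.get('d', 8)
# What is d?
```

After line 1: d = {'a': 4}
After line 2 (setdefault adds 'b'=101): d = {'a': 4, 'b': 101}
After line 3 (setdefault 'a' no-op, already exists): d = {'a': 4, 'b': 101}
After line 4 (get('d', 8) returns default since 'd' not in d): d = {'a': 4, 'b': 101, 'c': 8}

{'a': 4, 'b': 101, 'c': 8}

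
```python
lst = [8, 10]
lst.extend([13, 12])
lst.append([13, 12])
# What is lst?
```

After line 1: lst = [8, 10]
After line 2 (extend unpacks [13, 12]): lst = [8, 10, 13, 12]
After line 3 (append adds [13, 12] as single element): lst = [8, 10, 13, 12, [13, 12]]

[8, 10, 13, 12, [13, 12]]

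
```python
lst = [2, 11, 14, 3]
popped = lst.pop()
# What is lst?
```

[2, 11, 14]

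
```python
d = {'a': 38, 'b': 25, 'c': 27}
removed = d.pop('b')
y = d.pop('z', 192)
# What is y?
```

After line 1: d = {'a': 38, 'b': 25, 'c': 27}
After line 2 (pop 'b' returns 25): d = {'a': 38, 'c': 27}, removed = 25
After line 3 (pop 'z' missing, returns default 192): d = {'a': 38, 'c': 27}, y = 192

192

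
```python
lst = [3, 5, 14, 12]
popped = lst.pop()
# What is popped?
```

12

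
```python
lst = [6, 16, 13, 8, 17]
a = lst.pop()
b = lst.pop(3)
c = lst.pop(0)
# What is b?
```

After line 1: lst = [6, 16, 13, 8, 17]
After line 2 (pop() -> a = 17): lst = [6, 16, 13, 8]
After line 3 (pop(3) -> b = 8): lst = [6, 16, 13]
After line 4 (pop(0) -> c = 6): lst = [16, 13]

8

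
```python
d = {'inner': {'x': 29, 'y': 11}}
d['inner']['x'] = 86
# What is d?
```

After line 1: d = {'inner': {'x': 29, 'y': 11}}
After line 2 (inner x overwritten): d = {'inner': {'x': 86, 'y': 11}}

{'inner': {'x': 86, 'y': 11}}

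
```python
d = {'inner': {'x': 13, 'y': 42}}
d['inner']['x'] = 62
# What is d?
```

After line 1: d = {'inner': {'x': 13, 'y': 42}}
After line 2 (inner x overwritten): d = {'inner': {'x': 62, 'y': 42}}

{'inner': {'x': 62, 'y': 42}}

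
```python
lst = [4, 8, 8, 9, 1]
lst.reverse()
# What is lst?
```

[1, 9, 8, 8, 4]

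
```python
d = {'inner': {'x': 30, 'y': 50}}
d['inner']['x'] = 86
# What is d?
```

After line 1: d = {'inner': {'x': 30, 'y': 50}}
After line 2 (inner x overwritten): d = {'inner': {'x': 86, 'y': 50}}

{'inner': {'x': 86, 'y': 50}}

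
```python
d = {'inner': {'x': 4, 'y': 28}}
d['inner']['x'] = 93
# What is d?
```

After line 1: d = {'inner': {'x': 4, 'y': 28}}
After line 2 (inner x overwritten): d = {'inner': {'x': 93, 'y': 28}}

{'inner': {'x': 93, 'y': 28}}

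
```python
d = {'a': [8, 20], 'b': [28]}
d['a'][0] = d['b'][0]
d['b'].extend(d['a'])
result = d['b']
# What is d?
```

After line 1: d = {'a': [8, 20], 'b': [28]}
After line 2 (a[0] = b[0] = 28): d = {'a': [28, 20], 'b': [28]}
After line 3 (b.extend(a) appends [28, 20]): d = {'a': [28, 20], 'b': [28, 28, 20]}
After line 4: result = d['b'] = [28, 28, 20]

{'a': [28, 20], 'b': [28, 28, 20]}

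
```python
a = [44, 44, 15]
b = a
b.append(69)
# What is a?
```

After line 1: a = [44, 44, 15]
After line 2 (b = a is an alias, same object): a = [44, 44, 15], b = [44, 44, 15]
After line 3 (b.append mutates the shared list): a = [44, 44, 15, 69], b = [44, 44, 15, 69]

[44, 44, 15, 69]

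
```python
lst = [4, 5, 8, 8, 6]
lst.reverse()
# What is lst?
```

[6, 8, 8, 5, 4]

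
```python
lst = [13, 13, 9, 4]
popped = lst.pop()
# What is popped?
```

4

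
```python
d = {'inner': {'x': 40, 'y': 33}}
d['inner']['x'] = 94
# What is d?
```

After line 1: d = {'inner': {'x': 40, 'y': 33}}
After line 2 (inner x overwritten): d = {'inner': {'x': 94, 'y': 33}}

{'inner': {'x': 94, 'y': 33}}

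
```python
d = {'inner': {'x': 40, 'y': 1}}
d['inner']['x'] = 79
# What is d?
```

After line 1: d = {'inner': {'x': 40, 'y': 1}}
After line 2 (inner x overwritten): d = {'inner': {'x': 79, 'y': 1}}

{'inner': {'x': 79, 'y': 1}}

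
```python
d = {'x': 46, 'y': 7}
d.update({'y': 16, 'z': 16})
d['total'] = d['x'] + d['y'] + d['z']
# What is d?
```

After line 1: d = {'x': 46, 'y': 7}
After line 2 (y overwritten, z added): d = {'x': 46, 'y': 16, 'z': 16}
After line 3 (total = 46 + 16 + 16 = 78): d = {'x': 46, 'y': 16, 'z': 16, 'total': 78}

{'x': 46, 'y': 16, 'z': 16, 'total': 78}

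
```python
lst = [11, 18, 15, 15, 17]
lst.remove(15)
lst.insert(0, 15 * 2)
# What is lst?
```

After line 1: lst = [11, 18, 15, 15, 17]
After line 2 (remove first 15): lst = [11, 18, 15, 17]
After line 3 (insert 30 at index 0): lst = [30, 11, 18, 15, 17]

[30, 11, 18, 15, 17]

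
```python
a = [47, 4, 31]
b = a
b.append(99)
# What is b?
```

After line 1: a = [47, 4, 31]
After line 2 (b = a is an alias, same object): a = [47, 4, 31], b = [47, 4, 31]
After line 3 (b.append mutates the shared list): a = [47, 4, 31, 99], b = [47, 4, 31, 99]

[47, 4, 31, 99]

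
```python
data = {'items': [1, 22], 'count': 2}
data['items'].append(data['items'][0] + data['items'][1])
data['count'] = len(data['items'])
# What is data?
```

After line 1: data = {'items': [1, 22], 'count': 2}
After line 2 (append 1 + 22 = 23): data = {'items': [1, 22, 23], 'count': 2}
After line 3 (count = len(items) = 3): data = {'items': [1, 22, 23], 'count': 3}

{'items': [1, 22, 23], 'count': 3}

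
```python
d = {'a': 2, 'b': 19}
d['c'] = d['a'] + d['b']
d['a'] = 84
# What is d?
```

After line 1: d = {'a': 2, 'b': 19}
After line 2 (d['c'] = 2 + 19): d = {'a': 2, 'b': 19, 'c': 21}
After line 3: d = {'a': 84, 'b': 19, 'c': 21}

{'a': 84, 'b': 19, 'c': 21}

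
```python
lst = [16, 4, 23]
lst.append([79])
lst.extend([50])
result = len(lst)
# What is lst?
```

After line 1: lst = [16, 4, 23]
After line 2 (append adds [79] as single element): lst = [16, 4, 23, [79]]
After line 3 (extend unpacks [50], adds 50): lst = [16, 4, 23, [79], 50]
After line 4: result = len(lst) = 5

[16, 4, 23, [79], 50]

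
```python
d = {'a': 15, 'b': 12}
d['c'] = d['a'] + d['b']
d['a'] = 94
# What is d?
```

After line 1: d = {'a': 15, 'b': 12}
After line 2 (d['c'] = 15 + 12): d = {'a': 15, 'b': 12, 'c': 27}
After line 3: d = {'a': 94, 'b': 12, 'c': 27}

{'a': 94, 'b': 12, 'c': 27}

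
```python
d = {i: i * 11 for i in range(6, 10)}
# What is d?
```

{6: 66, 7: 77, 8: 88, 9: 99}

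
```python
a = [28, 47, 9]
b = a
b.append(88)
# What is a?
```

After line 1: a = [28, 47, 9]
After line 2 (b = a is an alias, same object): a = [28, 47, 9], b = [28, 47, 9]
After line 3 (b.append mutates the shared list): a = [28, 47, 9, 88], b = [28, 47, 9, 88]

[28, 47, 9, 88]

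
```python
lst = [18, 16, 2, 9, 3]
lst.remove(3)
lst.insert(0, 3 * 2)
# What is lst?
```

After line 1: lst = [18, 16, 2, 9, 3]
After line 2 (remove first 3): lst = [18, 16, 2, 9]
After line 3 (insert 6 at index 0): lst = [6, 18, 16, 2, 9]

[6, 18, 16, 2, 9]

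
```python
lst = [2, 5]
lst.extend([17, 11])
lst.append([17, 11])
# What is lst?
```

After line 1: lst = [2, 5]
After line 2 (extend unpacks [17, 11]): lst = [2, 5, 17, 11]
After line 3 (append adds [17, 11] as single element): lst = [2, 5, 17, 11, [17, 11]]

[2, 5, 17, 11, [17, 11]]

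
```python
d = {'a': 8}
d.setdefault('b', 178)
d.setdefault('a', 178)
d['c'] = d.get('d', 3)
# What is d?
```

After line 1: d = {'a': 8}
After line 2 (setdefault adds 'b'=178): d = {'a': 8, 'b': 178}
After line 3 (setdefault 'a' no-op, already exists): d = {'a': 8, 'b': 178}
After line 4 (get('d', 3) returns default since 'd' not in d): d = {'a': 8, 'b': 178, 'c': 3}

{'a': 8, 'b': 178, 'c': 3}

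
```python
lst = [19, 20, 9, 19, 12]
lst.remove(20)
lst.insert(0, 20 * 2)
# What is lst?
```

After line 1: lst = [19, 20, 9, 19, 12]
After line 2 (remove first 20): lst = [19, 9, 19, 12]
After line 3 (insert 40 at index 0): lst = [40, 19, 9, 19, 12]

[40, 19, 9, 19, 12]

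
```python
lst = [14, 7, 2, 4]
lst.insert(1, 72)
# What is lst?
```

[14, 72, 7, 2, 4]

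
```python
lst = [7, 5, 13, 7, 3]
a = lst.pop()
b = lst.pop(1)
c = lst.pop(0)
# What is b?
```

After line 1: lst = [7, 5, 13, 7, 3]
After line 2 (pop() -> a = 3): lst = [7, 5, 13, 7]
After line 3 (pop(1) -> b = 5): lst = [7, 13, 7]
After line 4 (pop(0) -> c = 7): lst = [13, 7]

5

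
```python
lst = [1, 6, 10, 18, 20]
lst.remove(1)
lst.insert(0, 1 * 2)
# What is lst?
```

After line 1: lst = [1, 6, 10, 18, 20]
After line 2 (remove first 1): lst = [6, 10, 18, 20]
After line 3 (insert 2 at index 0): lst = [2, 6, 10, 18, 20]

[2, 6, 10, 18, 20]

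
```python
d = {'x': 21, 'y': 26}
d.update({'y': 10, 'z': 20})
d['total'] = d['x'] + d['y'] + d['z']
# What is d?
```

After line 1: d = {'x': 21, 'y': 26}
After line 2 (y overwritten, z added): d = {'x': 21, 'y': 10, 'z': 20}
After line 3 (total = 21 + 10 + 20 = 51): d = {'x': 21, 'y': 10, 'z': 20, 'total': 51}

{'x': 21, 'y': 10, 'z': 20, 'total': 51}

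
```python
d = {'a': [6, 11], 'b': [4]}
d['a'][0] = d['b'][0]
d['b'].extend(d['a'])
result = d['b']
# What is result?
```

After line 1: d = {'a': [6, 11], 'b': [4]}
After line 2 (a[0] = b[0] = 4): d = {'a': [4, 11], 'b': [4]}
After line 3 (b.extend(a) appends [4, 11]): d = {'a': [4, 11], 'b': [4, 4, 11]}
After line 4: result = d['b'] = [4, 4, 11]

[4, 4, 11]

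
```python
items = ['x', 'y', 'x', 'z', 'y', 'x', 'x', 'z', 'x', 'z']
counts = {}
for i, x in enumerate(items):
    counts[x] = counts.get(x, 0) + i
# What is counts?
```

Initial: counts = {}, items = ['x', 'y', 'x', 'z', 'y', 'x', 'x', 'z', 'x', 'z']
i=0, x='x': counts = {'x': 0}
i=1, x='y': counts = {'x': 0, 'y': 1}
i=2, x='x': counts = {'x': 2, 'y': 1}
i=3, x='z': counts = {'x': 2, 'y': 1, 'z': 3}
i=4, x='y': counts = {'x': 2, 'y': 5, 'z': 3}
i=5, x='x': counts = {'x': 7, 'y': 5, 'z': 3}
i=6, x='x': counts = {'x': 13, 'y': 5, 'z': 3}
i=7, x='z': counts = {'x': 13, 'y': 5, 'z': 10}
i=8, x='x': counts = {'x': 21, 'y': 5, 'z': 10}
i=9, x='z': counts = {'x': 21, 'y': 5, 'z': 19}

{'x': 21, 'y': 5, 'z': 19}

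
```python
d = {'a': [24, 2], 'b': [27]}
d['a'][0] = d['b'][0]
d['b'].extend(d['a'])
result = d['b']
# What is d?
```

After line 1: d = {'a': [24, 2], 'b': [27]}
After line 2 (a[0] = b[0] = 27): d = {'a': [27, 2], 'b': [27]}
After line 3 (b.extend(a) appends [27, 2]): d = {'a': [27, 2], 'b': [27, 27, 2]}
After line 4: result = d['b'] = [27, 27, 2]

{'a': [27, 2], 'b': [27, 27, 2]}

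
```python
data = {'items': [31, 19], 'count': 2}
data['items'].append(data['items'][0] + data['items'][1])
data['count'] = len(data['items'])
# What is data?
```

After line 1: data = {'items': [31, 19], 'count': 2}
After line 2 (append 31 + 19 = 50): data = {'items': [31, 19, 50], 'count': 2}
After line 3 (count = len(items) = 3): data = {'items': [31, 19, 50], 'count': 3}

{'items': [31, 19, 50], 'count': 3}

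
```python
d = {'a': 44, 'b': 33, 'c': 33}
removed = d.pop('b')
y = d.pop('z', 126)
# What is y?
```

After line 1: d = {'a': 44, 'b': 33, 'c': 33}
After line 2 (pop 'b' returns 33): d = {'a': 44, 'c': 33}, removed = 33
After line 3 (pop 'z' missing, returns default 126): d = {'a': 44, 'c': 33}, y = 126

126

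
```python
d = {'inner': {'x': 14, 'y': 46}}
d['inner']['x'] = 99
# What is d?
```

After line 1: d = {'inner': {'x': 14, 'y': 46}}
After line 2 (inner x overwritten): d = {'inner': {'x': 99, 'y': 46}}

{'inner': {'x': 99, 'y': 46}}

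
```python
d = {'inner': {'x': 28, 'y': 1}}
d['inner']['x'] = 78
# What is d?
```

After line 1: d = {'inner': {'x': 28, 'y': 1}}
After line 2 (inner x overwritten): d = {'inner': {'x': 78, 'y': 1}}

{'inner': {'x': 78, 'y': 1}}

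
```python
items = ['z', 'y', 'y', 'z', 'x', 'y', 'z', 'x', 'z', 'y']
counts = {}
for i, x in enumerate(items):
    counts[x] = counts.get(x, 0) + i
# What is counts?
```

Initial: counts = {}, items = ['z', 'y', 'y', 'z', 'x', 'y', 'z', 'x', 'z', 'y']
i=0, x='z': counts = {'z': 0}
i=1, x='y': counts = {'z': 0, 'y': 1}
i=2, x='y': counts = {'z': 0, 'y': 3}
i=3, x='z': counts = {'z': 3, 'y': 3}
i=4, x='x': counts = {'z': 3, 'y': 3, 'x': 4}
i=5, x='y': counts = {'z': 3, 'y': 8, 'x': 4}
i=6, x='z': counts = {'z': 9, 'y': 8, 'x': 4}
i=7, x='x': counts = {'z': 9, 'y': 8, 'x': 11}
i=8, x='z': counts = {'z': 17, 'y': 8, 'x': 11}
i=9, x='y': counts = {'z': 17, 'y': 17, 'x': 11}

{'z': 17, 'y': 17, 'x': 11}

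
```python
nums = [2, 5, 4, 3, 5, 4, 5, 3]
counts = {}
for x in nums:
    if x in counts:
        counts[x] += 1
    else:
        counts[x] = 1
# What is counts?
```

Initial: counts = {}, nums = [2, 5, 4, 3, 5, 4, 5, 3]
See 2: counts = {2: 1}
See 5: counts = {2: 1, 5: 1}
See 4: counts = {2: 1, 5: 1, 4: 1}
See 3: counts = {2: 1, 5: 1, 4: 1, 3: 1}
See 5: counts = {2: 1, 5: 2, 4: 1, 3: 1}
See 4: counts = {2: 1, 5: 2, 4: 2, 3: 1}
See 5: counts = {2: 1, 5: 3, 4: 2, 3: 1}
See 3: counts = {2: 1, 5: 3, 4: 2, 3: 2}

{2: 1, 5: 3, 4: 2, 3: 2}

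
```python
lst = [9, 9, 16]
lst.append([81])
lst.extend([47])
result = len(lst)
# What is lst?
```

After line 1: lst = [9, 9, 16]
After line 2 (append adds [81] as single element): lst = [9, 9, 16, [81]]
After line 3 (extend unpacks [47], adds 47): lst = [9, 9, 16, [81], 47]
After line 4: result = len(lst) = 5

[9, 9, 16, [81], 47]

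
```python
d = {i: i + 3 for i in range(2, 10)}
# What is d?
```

{2: 5, 3: 6, 4: 7, 5: 8, 6: 9, 7: 10, 8: 11, 9: 12}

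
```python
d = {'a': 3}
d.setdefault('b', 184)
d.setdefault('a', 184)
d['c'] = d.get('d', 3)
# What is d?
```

After line 1: d = {'a': 3}
After line 2 (setdefault adds 'b'=184): d = {'a': 3, 'b': 184}
After line 3 (setdefault 'a' no-op, already exists): d = {'a': 3, 'b': 184}
After line 4 (get('d', 3) returns default since 'd' not in d): d = {'a': 3, 'b': 184, 'c': 3}

{'a': 3, 'b': 184, 'c': 3}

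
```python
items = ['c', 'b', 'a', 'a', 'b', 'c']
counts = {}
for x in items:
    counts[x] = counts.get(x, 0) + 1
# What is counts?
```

Initial: counts = {}, items = ['c', 'b', 'a', 'a', 'b', 'c']
See 'c': counts = {'c': 1}
See 'b': counts = {'c': 1, 'b': 1}
See 'a': counts = {'c': 1, 'b': 1, 'a': 1}
See 'a': counts = {'c': 1, 'b': 1, 'a': 2}
See 'b': counts = {'c': 1, 'b': 2, 'a': 2}
See 'c': counts = {'c': 2, 'b': 2, 'a': 2}

{'c': 2, 'b': 2, 'a': 2}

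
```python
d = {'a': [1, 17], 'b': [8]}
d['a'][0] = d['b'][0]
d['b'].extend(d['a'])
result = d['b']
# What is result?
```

After line 1: d = {'a': [1, 17], 'b': [8]}
After line 2 (a[0] = b[0] = 8): d = {'a': [8, 17], 'b': [8]}
After line 3 (b.extend(a) appends [8, 17]): d = {'a': [8, 17], 'b': [8, 8, 17]}
After line 4: result = d['b'] = [8, 8, 17]

[8, 8, 17]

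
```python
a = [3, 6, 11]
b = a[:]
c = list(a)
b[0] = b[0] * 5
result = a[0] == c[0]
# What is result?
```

After line 1: a = [3, 6, 11]
After line 2 (b = a[:], copy): a = [3, 6, 11], b = [3, 6, 11]
After line 3 (c = list(a) is a copy, new object): c = [3, 6, 11]
After line 4 (b[0] = 3 * 5 = 15; only b mutates (copy)): a = [3, 6, 11], b = [15, 6, 11], c = [3, 6, 11]
After line 5 (a[0] = 3, c[0] = 3; result = True)

True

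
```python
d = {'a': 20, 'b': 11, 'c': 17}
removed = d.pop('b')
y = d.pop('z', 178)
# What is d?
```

After line 1: d = {'a': 20, 'b': 11, 'c': 17}
After line 2 (pop 'b' returns 11): d = {'a': 20, 'c': 17}, removed = 11
After line 3 (pop 'z' missing, returns default 178): d = {'a': 20, 'c': 17}, y = 178

{'a': 20, 'c': 17}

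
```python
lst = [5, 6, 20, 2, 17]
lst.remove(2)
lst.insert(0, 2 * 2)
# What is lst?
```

After line 1: lst = [5, 6, 20, 2, 17]
After line 2 (remove first 2): lst = [5, 6, 20, 17]
After line 3 (insert 4 at index 0): lst = [4, 5, 6, 20, 17]

[4, 5, 6, 20, 17]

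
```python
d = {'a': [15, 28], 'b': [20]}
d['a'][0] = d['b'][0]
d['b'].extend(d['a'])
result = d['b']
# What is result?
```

After line 1: d = {'a': [15, 28], 'b': [20]}
After line 2 (a[0] = b[0] = 20): d = {'a': [20, 28], 'b': [20]}
After line 3 (b.extend(a) appends [20, 28]): d = {'a': [20, 28], 'b': [20, 20, 28]}
After line 4: result = d['b'] = [20, 20, 28]

[20, 20, 28]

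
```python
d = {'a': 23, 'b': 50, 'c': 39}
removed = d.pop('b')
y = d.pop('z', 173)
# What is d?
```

After line 1: d = {'a': 23, 'b': 50, 'c': 39}
After line 2 (pop 'b' returns 50): d = {'a': 23, 'c': 39}, removed = 50
After line 3 (pop 'z' missing, returns default 173): d = {'a': 23, 'c': 39}, y = 173

{'a': 23, 'c': 39}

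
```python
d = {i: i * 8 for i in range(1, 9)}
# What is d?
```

{1: 8, 2: 16, 3: 24, 4: 32, 5: 40, 6: 48, 7: 56, 8: 64}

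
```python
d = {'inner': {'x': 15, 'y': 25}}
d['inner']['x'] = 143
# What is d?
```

After line 1: d = {'inner': {'x': 15, 'y': 25}}
After line 2 (inner x overwritten): d = {'inner': {'x': 143, 'y': 25}}

{'inner': {'x': 143, 'y': 25}}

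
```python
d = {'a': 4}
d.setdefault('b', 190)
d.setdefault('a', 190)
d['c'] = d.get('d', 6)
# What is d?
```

After line 1: d = {'a': 4}
After line 2 (setdefault adds 'b'=190): d = {'a': 4, 'b': 190}
After line 3 (setdefault 'a' no-op, already exists): d = {'a': 4, 'b': 190}
After line 4 (get('d', 6) returns default since 'd' not in d): d = {'a': 4, 'b': 190, 'c': 6}

{'a': 4, 'b': 190, 'c': 6}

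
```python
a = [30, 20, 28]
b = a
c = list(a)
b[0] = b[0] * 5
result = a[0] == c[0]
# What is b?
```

After line 1: a = [30, 20, 28]
After line 2 (b = a, alias): a = [30, 20, 28], b = [30, 20, 28]
After line 3 (c = list(a) is a copy, new object): c = [30, 20, 28]
After line 4 (b[0] = 30 * 5 = 150; mutates shared a/b): a = b = [150, 20, 28], c = [30, 20, 28]
After line 5 (a[0] = 150, c[0] = 30; result = False)

[150, 20, 28]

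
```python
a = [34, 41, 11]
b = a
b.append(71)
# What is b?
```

After line 1: a = [34, 41, 11]
After line 2 (b = a is an alias, same object): a = [34, 41, 11], b = [34, 41, 11]
After line 3 (b.append mutates the shared list): a = [34, 41, 11, 71], b = [34, 41, 11, 71]

[34, 41, 11, 71]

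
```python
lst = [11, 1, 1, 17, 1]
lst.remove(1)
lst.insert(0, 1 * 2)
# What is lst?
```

After line 1: lst = [11, 1, 1, 17, 1]
After line 2 (remove first 1): lst = [11, 1, 17, 1]
After line 3 (insert 2 at index 0): lst = [2, 11, 1, 17, 1]

[2, 11, 1, 17, 1]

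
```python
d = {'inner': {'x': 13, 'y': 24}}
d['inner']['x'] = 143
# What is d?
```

After line 1: d = {'inner': {'x': 13, 'y': 24}}
After line 2 (inner x overwritten): d = {'inner': {'x': 143, 'y': 24}}

{'inner': {'x': 143, 'y': 24}}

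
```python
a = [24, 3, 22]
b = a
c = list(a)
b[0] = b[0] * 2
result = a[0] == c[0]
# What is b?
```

After line 1: a = [24, 3, 22]
After line 2 (b = a, alias): a = [24, 3, 22], b = [24, 3, 22]
After line 3 (c = list(a) is a copy, new object): c = [24, 3, 22]
After line 4 (b[0] = 24 * 2 = 48; mutates shared a/b): a = b = [48, 3, 22], c = [24, 3, 22]
After line 5 (a[0] = 48, c[0] = 24; result = False)

[48, 3, 22]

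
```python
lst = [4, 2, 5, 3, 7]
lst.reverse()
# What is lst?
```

[7, 3, 5, 2, 4]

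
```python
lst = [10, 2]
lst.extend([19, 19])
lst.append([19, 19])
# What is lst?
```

After line 1: lst = [10, 2]
After line 2 (extend unpacks [19, 19]): lst = [10, 2, 19, 19]
After line 3 (append adds [19, 19] as single element): lst = [10, 2, 19, 19, [19, 19]]

[10, 2, 19, 19, [19, 19]]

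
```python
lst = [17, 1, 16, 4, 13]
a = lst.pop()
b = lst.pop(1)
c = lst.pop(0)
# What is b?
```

After line 1: lst = [17, 1, 16, 4, 13]
After line 2 (pop() -> a = 13): lst = [17, 1, 16, 4]
After line 3 (pop(1) -> b = 1): lst = [17, 16, 4]
After line 4 (pop(0) -> c = 17): lst = [16, 4]

1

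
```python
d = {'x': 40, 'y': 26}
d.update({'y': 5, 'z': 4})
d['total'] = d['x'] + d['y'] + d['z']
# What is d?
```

After line 1: d = {'x': 40, 'y': 26}
After line 2 (y overwritten, z added): d = {'x': 40, 'y': 5, 'z': 4}
After line 3 (total = 40 + 5 + 4 = 49): d = {'x': 40, 'y': 5, 'z': 4, 'total': 49}

{'x': 40, 'y': 5, 'z': 4, 'total': 49}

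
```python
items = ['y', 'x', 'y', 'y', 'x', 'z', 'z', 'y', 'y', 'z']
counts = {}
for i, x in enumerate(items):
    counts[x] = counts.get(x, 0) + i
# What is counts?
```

Initial: counts = {}, items = ['y', 'x', 'y', 'y', 'x', 'z', 'z', 'y', 'y', 'z']
i=0, x='y': counts = {'y': 0}
i=1, x='x': counts = {'y': 0, 'x': 1}
i=2, x='y': counts = {'y': 2, 'x': 1}
i=3, x='y': counts = {'y': 5, 'x': 1}
i=4, x='x': counts = {'y': 5, 'x': 5}
i=5, x='z': counts = {'y': 5, 'x': 5, 'z': 5}
i=6, x='z': counts = {'y': 5, 'x': 5, 'z': 11}
i=7, x='y': counts = {'y': 12, 'x': 5, 'z': 11}
i=8, x='y': counts = {'y': 20, 'x': 5, 'z': 11}
i=9, x='z': counts = {'y': 20, 'x': 5, 'z': 20}

{'y': 20, 'x': 5, 'z': 20}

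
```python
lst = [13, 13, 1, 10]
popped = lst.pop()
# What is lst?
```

[13, 13, 1]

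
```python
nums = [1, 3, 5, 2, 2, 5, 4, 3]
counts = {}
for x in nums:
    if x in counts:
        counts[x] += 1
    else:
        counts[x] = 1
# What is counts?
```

Initial: counts = {}, nums = [1, 3, 5, 2, 2, 5, 4, 3]
See 1: counts = {1: 1}
See 3: counts = {1: 1, 3: 1}
See 5: counts = {1: 1, 3: 1, 5: 1}
See 2: counts = {1: 1, 3: 1, 5: 1, 2: 1}
See 2: counts = {1: 1, 3: 1, 5: 1, 2: 2}
See 5: counts = {1: 1, 3: 1, 5: 2, 2: 2}
See 4: counts = {1: 1, 3: 1, 5: 2, 2: 2, 4: 1}
See 3: counts = {1: 1, 3: 2, 5: 2, 2: 2, 4: 1}

{1: 1, 3: 2, 5: 2, 2: 2, 4: 1}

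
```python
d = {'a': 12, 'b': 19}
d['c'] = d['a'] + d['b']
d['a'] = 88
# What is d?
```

After line 1: d = {'a': 12, 'b': 19}
After line 2 (d['c'] = 12 + 19): d = {'a': 12, 'b': 19, 'c': 31}
After line 3: d = {'a': 88, 'b': 19, 'c': 31}

{'a': 88, 'b': 19, 'c': 31}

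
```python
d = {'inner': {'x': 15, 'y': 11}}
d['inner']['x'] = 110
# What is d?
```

After line 1: d = {'inner': {'x': 15, 'y': 11}}
After line 2 (inner x overwritten): d = {'inner': {'x': 110, 'y': 11}}

{'inner': {'x': 110, 'y': 11}}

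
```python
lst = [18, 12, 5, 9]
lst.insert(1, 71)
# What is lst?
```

[18, 71, 12, 5, 9]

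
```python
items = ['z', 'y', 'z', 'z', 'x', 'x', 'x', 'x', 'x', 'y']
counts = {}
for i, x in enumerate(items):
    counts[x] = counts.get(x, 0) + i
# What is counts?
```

Initial: counts = {}, items = ['z', 'y', 'z', 'z', 'x', 'x', 'x', 'x', 'x', 'y']
i=0, x='z': counts = {'z': 0}
i=1, x='y': counts = {'z': 0, 'y': 1}
i=2, x='z': counts = {'z': 2, 'y': 1}
i=3, x='z': counts = {'z': 5, 'y': 1}
i=4, x='x': counts = {'z': 5, 'y': 1, 'x': 4}
i=5, x='x': counts = {'z': 5, 'y': 1, 'x': 9}
i=6, x='x': counts = {'z': 5, 'y': 1, 'x': 15}
i=7, x='x': counts = {'z': 5, 'y': 1, 'x': 22}
i=8, x='x': counts = {'z': 5, 'y': 1, 'x': 30}
i=9, x='y': counts = {'z': 5, 'y': 10, 'x': 30}

{'z': 5, 'y': 10, 'x': 30}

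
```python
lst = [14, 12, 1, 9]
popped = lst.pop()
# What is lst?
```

[14, 12, 1]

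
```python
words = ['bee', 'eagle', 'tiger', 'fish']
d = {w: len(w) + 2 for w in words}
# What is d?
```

{'bee': 5, 'eagle': 7, 'tiger': 7, 'fish': 6}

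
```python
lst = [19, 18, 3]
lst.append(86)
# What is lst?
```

[19, 18, 3, 86]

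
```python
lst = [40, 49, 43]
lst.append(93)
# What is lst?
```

[40, 49, 43, 93]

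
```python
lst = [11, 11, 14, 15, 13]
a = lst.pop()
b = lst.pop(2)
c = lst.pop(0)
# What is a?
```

After line 1: lst = [11, 11, 14, 15, 13]
After line 2 (pop() -> a = 13): lst = [11, 11, 14, 15]
After line 3 (pop(2) -> b = 14): lst = [11, 11, 15]
After line 4 (pop(0) -> c = 11): lst = [11, 15]

13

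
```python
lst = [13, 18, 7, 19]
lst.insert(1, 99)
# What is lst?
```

[13, 99, 18, 7, 19]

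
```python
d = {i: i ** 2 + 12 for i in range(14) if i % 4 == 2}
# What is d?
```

{2: 16, 6: 48, 10: 112}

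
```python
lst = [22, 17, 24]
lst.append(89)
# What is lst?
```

[22, 17, 24, 89]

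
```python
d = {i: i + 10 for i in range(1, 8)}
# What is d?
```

{1: 11, 2: 12, 3: 13, 4: 14, 5: 15, 6: 16, 7: 17}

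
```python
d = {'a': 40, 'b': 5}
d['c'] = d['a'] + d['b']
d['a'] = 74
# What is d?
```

After line 1: d = {'a': 40, 'b': 5}
After line 2 (d['c'] = 40 + 5): d = {'a': 40, 'b': 5, 'c': 45}
After line 3: d = {'a': 74, 'b': 5, 'c': 45}

{'a': 74, 'b': 5, 'c': 45}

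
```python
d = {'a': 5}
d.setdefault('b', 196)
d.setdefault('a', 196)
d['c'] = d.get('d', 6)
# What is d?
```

After line 1: d = {'a': 5}
After line 2 (setdefault adds 'b'=196): d = {'a': 5, 'b': 196}
After line 3 (setdefault 'a' no-op, already exists): d = {'a': 5, 'b': 196}
After line 4 (get('d', 6) returns default since 'd' not in d): d = {'a': 5, 'b': 196, 'c': 6}

{'a': 5, 'b': 196, 'c': 6}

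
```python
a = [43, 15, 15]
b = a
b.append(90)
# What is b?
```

After line 1: a = [43, 15, 15]
After line 2 (b = a is an alias, same object): a = [43, 15, 15], b = [43, 15, 15]
After line 3 (b.append mutates the shared list): a = [43, 15, 15, 90], b = [43, 15, 15, 90]

[43, 15, 15, 90]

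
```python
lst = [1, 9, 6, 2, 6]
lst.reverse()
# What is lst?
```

[6, 2, 6, 9, 1]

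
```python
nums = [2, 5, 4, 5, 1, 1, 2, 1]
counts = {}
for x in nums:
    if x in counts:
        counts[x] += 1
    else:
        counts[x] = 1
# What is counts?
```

Initial: counts = {}, nums = [2, 5, 4, 5, 1, 1, 2, 1]
See 2: counts = {2: 1}
See 5: counts = {2: 1, 5: 1}
See 4: counts = {2: 1, 5: 1, 4: 1}
See 5: counts = {2: 1, 5: 2, 4: 1}
See 1: counts = {2: 1, 5: 2, 4: 1, 1: 1}
See 1: counts = {2: 1, 5: 2, 4: 1, 1: 2}
See 2: counts = {2: 2, 5: 2, 4: 1, 1: 2}
See 1: counts = {2: 2, 5: 2, 4: 1, 1: 3}

{2: 2, 5: 2, 4: 1, 1: 3}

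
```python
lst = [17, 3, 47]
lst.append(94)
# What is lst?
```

[17, 3, 47, 94]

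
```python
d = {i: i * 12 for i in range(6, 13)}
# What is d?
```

{6: 72, 7: 84, 8: 96, 9: 108, 10: 120, 11: 132, 12: 144}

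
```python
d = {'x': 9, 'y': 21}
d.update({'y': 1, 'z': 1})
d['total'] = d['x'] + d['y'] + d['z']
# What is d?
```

After line 1: d = {'x': 9, 'y': 21}
After line 2 (y overwritten, z added): d = {'x': 9, 'y': 1, 'z': 1}
After line 3 (total = 9 + 1 + 1 = 11): d = {'x': 9, 'y': 1, 'z': 1, 'total': 11}

{'x': 9, 'y': 1, 'z': 1, 'total': 11}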